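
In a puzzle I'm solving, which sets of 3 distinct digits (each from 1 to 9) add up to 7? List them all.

{1,2,4}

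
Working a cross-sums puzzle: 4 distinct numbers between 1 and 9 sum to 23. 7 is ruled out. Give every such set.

{1,5,8,9}; {2,4,8,9}; {3,5,6,9}; {4,5,6,8}

4 distinct digits from 1–9 sum between 10 and 30.
Dropping sets that contain 7.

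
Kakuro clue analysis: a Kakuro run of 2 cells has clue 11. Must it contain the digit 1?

Counterexample: {2,9} sums to 11 without using 1.

No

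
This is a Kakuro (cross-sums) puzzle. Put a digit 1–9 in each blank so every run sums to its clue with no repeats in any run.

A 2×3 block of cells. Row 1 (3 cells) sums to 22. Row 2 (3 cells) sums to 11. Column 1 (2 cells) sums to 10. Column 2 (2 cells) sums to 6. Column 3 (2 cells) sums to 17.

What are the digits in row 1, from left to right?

8 5 9

17 in 2 cells must be {8,9}.
The 22 across and the 6 down share only 5, so (1,2) = 5.
(2,2) = 6 − 5 = 1 completes the 6 down.
Given what's placed, (2,3) must be 8 to fit the 11 across and 17 down.
(1,3) = 17 − 8 = 9 completes the 17 down.
(2,1) = 11 − 9 = 2 completes the 11 across.
(1,1) = 22 − 14 = 8 completes the 22 across.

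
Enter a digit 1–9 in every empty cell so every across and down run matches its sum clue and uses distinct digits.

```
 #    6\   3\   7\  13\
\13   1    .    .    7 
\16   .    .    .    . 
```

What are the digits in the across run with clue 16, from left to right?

3 in 2 cells must be {1,2}.
R1C2 = 2: the only remaining digit allowed by both the 13 across and the 3 down.
R1C3 = 13 − 10 = 3 completes the 13 across.
R2C1 = 6 − 1 = 5 completes the 6 down.
R2C2 = 3 − 2 = 1 completes the 3 down.
R2C3 = 7 − 3 = 4 completes the 7 down.
R2C4 = 16 − 10 = 6 completes the 16 across.

5 1 4 6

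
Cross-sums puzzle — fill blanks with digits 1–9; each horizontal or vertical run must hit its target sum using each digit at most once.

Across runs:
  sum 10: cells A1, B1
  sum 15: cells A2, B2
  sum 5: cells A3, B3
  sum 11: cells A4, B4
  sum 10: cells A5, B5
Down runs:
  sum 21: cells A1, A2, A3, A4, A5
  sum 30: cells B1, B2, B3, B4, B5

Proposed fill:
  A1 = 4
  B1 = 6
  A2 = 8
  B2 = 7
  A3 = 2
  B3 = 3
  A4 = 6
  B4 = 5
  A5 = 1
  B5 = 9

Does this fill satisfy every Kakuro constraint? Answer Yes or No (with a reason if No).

Across: 4+6=10; 8+7=15; 2+3=5; 6+5=11; 1+9=10. Down: 4+8+2+6+1=21; 6+7+3+5+9=30. No digit repeats within any run.

Yes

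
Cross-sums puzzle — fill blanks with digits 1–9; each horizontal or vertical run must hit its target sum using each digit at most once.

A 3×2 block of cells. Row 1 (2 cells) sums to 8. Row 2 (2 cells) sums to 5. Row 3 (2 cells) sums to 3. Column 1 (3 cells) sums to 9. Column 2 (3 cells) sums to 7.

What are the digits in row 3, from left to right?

3 in 2 cells must be {1,2}; 7 in 3 cells must be {1,2,4}.
Nothing is forced directly, so branch on (1,2), whose candidates are 1 or 2. If (1,2) = 1: then (1,1) would have to be in {7} for the 8 across but in {1,2,3,4,5,6} for the 9 down — contradiction. So (1,2) = 2.
(1,1) = 8 − 2 = 6 completes the 8 across.
Given what's placed, (3,2) must be 1 to fit the 3 across and 7 down.
(2,2) = 7 − 3 = 4 completes the 7 down.
(3,1) = 3 − 1 = 2 completes the 3 across.
(2,1) = 5 − 4 = 1 completes the 5 across.

2 1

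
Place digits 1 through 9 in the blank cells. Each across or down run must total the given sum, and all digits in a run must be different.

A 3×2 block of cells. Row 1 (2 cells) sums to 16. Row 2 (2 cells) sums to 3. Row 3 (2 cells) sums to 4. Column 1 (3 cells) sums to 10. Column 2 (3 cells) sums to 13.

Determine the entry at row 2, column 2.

16 in 2 cells must be {7,9}; 3 in 2 cells must be {1,2}; 4 in 2 cells must be {1,3}.
The 16 across and the 10 down share only 7, so (1,1) = 7.
(1,2) = 16 − 7 = 9 completes the 16 across.
Given what's placed, (2,2) must be 1 to fit the 3 across and 13 down.
(3,1) = 1: the only remaining digit allowed by both the 4 across and the 10 down.
(3,2) = 4 − 1 = 3 completes the 4 across.
(2,1) = 3 − 1 = 2 completes the 3 across.

1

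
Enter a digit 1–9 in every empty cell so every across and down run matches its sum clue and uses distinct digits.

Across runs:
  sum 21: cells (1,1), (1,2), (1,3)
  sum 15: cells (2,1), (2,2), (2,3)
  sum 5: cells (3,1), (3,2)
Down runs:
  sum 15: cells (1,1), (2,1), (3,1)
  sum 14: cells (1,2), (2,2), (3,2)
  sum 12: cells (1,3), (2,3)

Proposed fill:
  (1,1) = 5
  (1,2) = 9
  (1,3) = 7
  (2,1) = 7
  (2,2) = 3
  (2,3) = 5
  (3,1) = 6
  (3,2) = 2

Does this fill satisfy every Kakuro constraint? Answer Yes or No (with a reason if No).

No — the across run (3,1)–(3,2) sums to 8, not 5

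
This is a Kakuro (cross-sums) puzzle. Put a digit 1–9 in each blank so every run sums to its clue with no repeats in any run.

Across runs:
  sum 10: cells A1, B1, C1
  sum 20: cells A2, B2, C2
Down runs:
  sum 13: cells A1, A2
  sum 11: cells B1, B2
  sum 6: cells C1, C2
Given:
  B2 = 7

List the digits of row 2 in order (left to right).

8, 7, 5

B1 = 11 − 7 = 4 completes the 11 down.
A1 = 5: the only remaining digit allowed by both the 10 across and the 13 down.
C1 = 10 − 9 = 1 completes the 10 across.
A2 = 13 − 5 = 8 completes the 13 down.
C2 = 20 − 15 = 5 completes the 20 across.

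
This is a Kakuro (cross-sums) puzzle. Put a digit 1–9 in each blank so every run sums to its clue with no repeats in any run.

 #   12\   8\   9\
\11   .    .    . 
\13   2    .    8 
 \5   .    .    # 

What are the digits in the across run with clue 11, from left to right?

6 4 1

R1C3 = 9 − 8 = 1 completes the 9 down.
R2C2 = 13 − 10 = 3 completes the 13 across.
Given what's placed, R1C2 must be 4 to fit the 11 across and 8 down.
R3C2 = 8 − 7 = 1 completes the 8 down.
R1C1 = 11 − 5 = 6 completes the 11 across.
R3C1 = 5 − 1 = 4 completes the 5 across.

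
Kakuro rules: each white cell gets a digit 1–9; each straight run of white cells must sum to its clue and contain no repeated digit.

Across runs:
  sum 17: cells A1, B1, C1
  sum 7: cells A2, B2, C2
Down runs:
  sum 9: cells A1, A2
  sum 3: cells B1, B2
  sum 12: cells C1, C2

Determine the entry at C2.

4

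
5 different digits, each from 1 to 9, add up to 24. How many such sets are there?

11

5 distinct digits from 1–9 sum between 15 and 35.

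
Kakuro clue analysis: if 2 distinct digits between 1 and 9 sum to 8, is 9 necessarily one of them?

Counterexample: {1,7} sums to 8 without using 9.

No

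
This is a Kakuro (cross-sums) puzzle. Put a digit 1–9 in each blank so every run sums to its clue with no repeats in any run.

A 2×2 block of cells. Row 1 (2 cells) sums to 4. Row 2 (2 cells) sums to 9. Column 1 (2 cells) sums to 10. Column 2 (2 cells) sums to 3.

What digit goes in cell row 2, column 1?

4 in 2 cells must be {1,3}; 3 in 2 cells must be {1,2}.
The 4 across and the 3 down share only 1, so (1,2) = 1.
(2,2) = 3 − 1 = 2 completes the 3 down.
(1,1) = 4 − 1 = 3 completes the 4 across.
(2,1) = 9 − 2 = 7 completes the 9 across.

7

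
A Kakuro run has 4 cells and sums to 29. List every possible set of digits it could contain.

{5,7,8,9}

4 distinct digits from 1–9 sum between 10 and 30.
Only one set works: {5,7,8,9}.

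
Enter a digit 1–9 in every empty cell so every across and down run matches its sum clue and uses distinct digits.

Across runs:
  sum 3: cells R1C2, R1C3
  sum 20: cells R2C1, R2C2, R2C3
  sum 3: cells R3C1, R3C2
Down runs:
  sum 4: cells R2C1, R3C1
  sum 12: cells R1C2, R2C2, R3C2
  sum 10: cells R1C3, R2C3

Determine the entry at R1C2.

3 in 2 cells must be {1,2}; 4 in 2 cells must be {1,3}.
The 20 across and the 4 down share only 3, so R2C1 = 3.
R3C1 = 4 − 3 = 1 completes the 4 down.
R3C2 = 3 − 1 = 2 completes the 3 across.
R1C2 = 1: the only remaining digit allowed by both the 3 across and the 12 down.
R1C3 = 3 − 1 = 2 completes the 3 across.
R2C2 = 12 − 3 = 9 completes the 12 down.
R2C3 = 20 − 12 = 8 completes the 20 across.

1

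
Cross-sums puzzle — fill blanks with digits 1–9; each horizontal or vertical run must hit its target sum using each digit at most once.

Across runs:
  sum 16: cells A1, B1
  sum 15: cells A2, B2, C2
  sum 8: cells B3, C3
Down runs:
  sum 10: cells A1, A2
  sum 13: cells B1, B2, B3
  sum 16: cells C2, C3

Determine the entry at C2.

16 in 2 cells must be {7,9}.
The 8 across and the 16 down share only 7, so C3 = 7.
C2 = 16 − 7 = 9 completes the 16 down.
B3 = 8 − 7 = 1 completes the 8 across.
No cell is forced outright now. B2 can only be 4 or 5 (the digits allowed by both its 15 across and its 13 down). If B2 = 4: then B1 would have to be in {7,9} for the 16 across but in {8} for the 13 down — contradiction. So B2 = 5.
B1 = 13 − 6 = 7 completes the 13 down.
A2 = 15 − 14 = 1 completes the 15 across.
A1 = 16 − 7 = 9 completes the 16 across.

9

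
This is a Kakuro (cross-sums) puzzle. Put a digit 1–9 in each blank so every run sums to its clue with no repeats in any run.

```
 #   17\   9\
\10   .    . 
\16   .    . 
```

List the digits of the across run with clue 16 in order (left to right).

9, 7

16 in 2 cells must be {7,9}; 17 in 2 cells must be {8,9}.
The 16 across and the 17 down share only 9, so R2C1 = 9.
R2C2 = 16 − 9 = 7 completes the 16 across.
R1C1 = 17 − 9 = 8 completes the 17 down.
R1C2 = 10 − 8 = 2 completes the 10 across.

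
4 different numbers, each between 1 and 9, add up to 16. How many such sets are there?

4 distinct digits from 1–9 sum between 10 and 30.

8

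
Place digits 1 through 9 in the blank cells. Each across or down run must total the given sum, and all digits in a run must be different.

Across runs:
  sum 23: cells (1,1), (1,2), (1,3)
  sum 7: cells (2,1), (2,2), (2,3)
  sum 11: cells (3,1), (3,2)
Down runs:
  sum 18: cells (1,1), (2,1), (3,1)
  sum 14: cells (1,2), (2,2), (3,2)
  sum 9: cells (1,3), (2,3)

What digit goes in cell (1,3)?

23 in 3 cells must be {6,8,9}; 7 in 3 cells must be {1,2,4}.
Nothing is forced directly, so branch on (1,3), whose candidates are 6 or 8. If (1,3) = 6: then (2,3) would have to be in {1,2,4} for the 7 across but in {3} for the 9 down — contradiction. So (1,3) = 8.

8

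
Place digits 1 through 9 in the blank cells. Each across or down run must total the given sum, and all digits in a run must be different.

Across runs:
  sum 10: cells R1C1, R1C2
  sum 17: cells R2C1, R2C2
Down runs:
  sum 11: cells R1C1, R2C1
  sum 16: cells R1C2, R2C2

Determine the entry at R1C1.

3

17 in 2 cells must be {8,9}; 16 in 2 cells must be {7,9}.
The 17 across and the 16 down share only 9, so R2C2 = 9.
R1C2 = 16 − 9 = 7 completes the 16 down.
R2C1 = 17 − 9 = 8 completes the 17 across.
R1C1 = 10 − 7 = 3 completes the 10 across.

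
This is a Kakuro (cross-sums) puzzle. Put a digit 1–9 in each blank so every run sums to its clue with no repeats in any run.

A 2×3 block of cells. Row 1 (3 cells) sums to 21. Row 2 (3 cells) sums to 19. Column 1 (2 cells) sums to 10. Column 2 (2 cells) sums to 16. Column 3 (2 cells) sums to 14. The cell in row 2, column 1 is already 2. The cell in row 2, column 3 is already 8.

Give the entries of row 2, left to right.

2 9 8

16 in 2 cells must be {7,9}.
(1,1) = 10 − 2 = 8 completes the 10 down.
(1,3) = 14 − 8 = 6 completes the 14 down.
(2,2) = 19 − 10 = 9 completes the 19 across.
(1,2) = 21 − 14 = 7 completes the 21 across.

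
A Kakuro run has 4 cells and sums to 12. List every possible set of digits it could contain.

4 distinct digits from 1–9 sum between 10 and 30.

{1,2,3,6}; {1,2,4,5}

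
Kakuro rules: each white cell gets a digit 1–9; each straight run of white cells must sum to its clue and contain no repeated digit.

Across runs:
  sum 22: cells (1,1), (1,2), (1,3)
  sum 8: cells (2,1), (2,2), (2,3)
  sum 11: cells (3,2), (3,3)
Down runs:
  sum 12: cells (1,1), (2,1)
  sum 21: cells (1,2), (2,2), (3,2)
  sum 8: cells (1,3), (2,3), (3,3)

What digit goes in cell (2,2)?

Only 5 fits (1,3) under both its across sum 22 and down sum 8.
Given what's placed, (3,3) must be 2 to fit the 11 across and 8 down.
(2,3) = 8 − 7 = 1 completes the 8 down.
(3,2) = 11 − 2 = 9 completes the 11 across.
(1,2) = 8: the only remaining digit allowed by both the 22 across and the 21 down.
(2,2) = 21 − 17 = 4 completes the 21 down.
(1,1) = 22 − 13 = 9 completes the 22 across.
(2,1) = 8 − 5 = 3 completes the 8 across.

4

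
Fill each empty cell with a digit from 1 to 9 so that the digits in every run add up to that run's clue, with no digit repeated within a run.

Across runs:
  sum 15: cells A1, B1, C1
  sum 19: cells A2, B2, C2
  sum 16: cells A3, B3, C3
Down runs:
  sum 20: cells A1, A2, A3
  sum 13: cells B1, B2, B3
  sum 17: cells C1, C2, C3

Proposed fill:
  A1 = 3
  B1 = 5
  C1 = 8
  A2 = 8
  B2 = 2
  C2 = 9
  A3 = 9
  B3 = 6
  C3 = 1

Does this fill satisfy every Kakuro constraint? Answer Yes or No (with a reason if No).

No — the across run A1–C1 sums to 16, not 15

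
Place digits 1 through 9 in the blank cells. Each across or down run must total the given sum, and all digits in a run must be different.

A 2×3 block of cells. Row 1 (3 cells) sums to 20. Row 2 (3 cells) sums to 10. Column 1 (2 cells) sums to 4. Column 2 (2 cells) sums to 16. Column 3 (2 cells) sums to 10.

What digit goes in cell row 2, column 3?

2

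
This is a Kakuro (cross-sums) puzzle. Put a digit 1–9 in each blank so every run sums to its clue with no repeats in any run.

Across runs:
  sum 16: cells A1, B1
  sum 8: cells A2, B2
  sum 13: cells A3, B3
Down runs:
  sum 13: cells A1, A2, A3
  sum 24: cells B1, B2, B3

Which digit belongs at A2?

16 in 2 cells must be {7,9}; 24 in 3 cells must be {7,8,9}.
The 8 across and the 24 down share only 7, so B2 = 7.
Given what's placed, B1 must be 9 to fit the 16 across and 24 down.
A2 = 8 − 7 = 1 completes the 8 across.
B3 = 24 − 16 = 8 completes the 24 down.
A1 = 16 − 9 = 7 completes the 16 across.
A3 = 13 − 8 = 5 completes the 13 across.

1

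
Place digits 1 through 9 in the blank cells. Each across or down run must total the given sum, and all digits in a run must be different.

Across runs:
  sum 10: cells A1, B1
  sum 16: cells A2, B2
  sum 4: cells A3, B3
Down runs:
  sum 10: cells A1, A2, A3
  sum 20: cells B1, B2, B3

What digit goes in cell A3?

16 in 2 cells must be {7,9}; 4 in 2 cells must be {1,3}.
The 16 across and the 10 down share only 7, so A2 = 7.
B2 = 16 − 7 = 9 completes the 16 across.
Given what's placed, A3 must be 1 to fit the 4 across and 10 down.
B3 = 4 − 1 = 3 completes the 4 across.
A1 = 10 − 8 = 2 completes the 10 down.
B1 = 10 − 2 = 8 completes the 10 across.

1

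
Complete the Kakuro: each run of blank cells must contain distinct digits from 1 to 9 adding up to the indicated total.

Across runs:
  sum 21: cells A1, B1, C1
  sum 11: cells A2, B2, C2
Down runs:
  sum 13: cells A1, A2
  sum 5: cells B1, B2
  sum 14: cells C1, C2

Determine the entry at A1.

9

The 21 across and the 5 down share only 4, so B1 = 4.
B2 = 5 − 4 = 1 completes the 5 down.
Nothing is forced directly, so branch on C2, whose candidates are 6 or 8. If C2 = 8: then C1 would have to be in {8,9} for the 21 across but in {6} for the 14 down — contradiction. So C2 = 6.
C1 = 14 − 6 = 8 completes the 14 down.
A2 = 11 − 7 = 4 completes the 11 across.
A1 = 21 − 12 = 9 completes the 21 across.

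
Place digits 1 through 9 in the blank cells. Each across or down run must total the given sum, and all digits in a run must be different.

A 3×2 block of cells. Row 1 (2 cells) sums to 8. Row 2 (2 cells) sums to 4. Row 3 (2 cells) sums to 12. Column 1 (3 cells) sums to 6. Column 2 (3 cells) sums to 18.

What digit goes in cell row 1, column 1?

2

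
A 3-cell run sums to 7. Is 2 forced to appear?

Yes

The only way to make 7 from 3 distinct digits is {1,2,4}, which contains 2.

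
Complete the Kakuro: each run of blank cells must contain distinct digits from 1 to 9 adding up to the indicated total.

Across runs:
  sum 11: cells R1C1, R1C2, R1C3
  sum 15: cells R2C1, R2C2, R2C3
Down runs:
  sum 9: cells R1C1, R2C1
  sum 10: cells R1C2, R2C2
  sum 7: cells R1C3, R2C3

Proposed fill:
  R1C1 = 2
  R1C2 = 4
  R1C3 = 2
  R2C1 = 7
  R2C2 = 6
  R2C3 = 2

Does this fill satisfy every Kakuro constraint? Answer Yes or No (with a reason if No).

No — the across run R1C1–R1C3 sums to 8, not 11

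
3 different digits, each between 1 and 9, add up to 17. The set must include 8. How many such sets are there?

3 distinct digits from 1–9 sum between 6 and 24.
Keeping only sets containing 8.
Enumerating: {2,7,8}, {3,6,8}, {4,5,8}.

3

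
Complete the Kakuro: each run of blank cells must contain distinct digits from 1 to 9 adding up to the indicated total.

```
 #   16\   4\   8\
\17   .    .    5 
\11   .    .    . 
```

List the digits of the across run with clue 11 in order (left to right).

7 1 3

16 in 2 cells must be {7,9}; 4 in 2 cells must be {1,3}.
Given what's placed, R1C1 must be 9 to fit the 17 across and 16 down.
R1C2 = 17 − 14 = 3 completes the 17 across.
R2C1 = 16 − 9 = 7 completes the 16 down.
R2C2 = 4 − 3 = 1 completes the 4 down.
R2C3 = 11 − 8 = 3 completes the 11 across.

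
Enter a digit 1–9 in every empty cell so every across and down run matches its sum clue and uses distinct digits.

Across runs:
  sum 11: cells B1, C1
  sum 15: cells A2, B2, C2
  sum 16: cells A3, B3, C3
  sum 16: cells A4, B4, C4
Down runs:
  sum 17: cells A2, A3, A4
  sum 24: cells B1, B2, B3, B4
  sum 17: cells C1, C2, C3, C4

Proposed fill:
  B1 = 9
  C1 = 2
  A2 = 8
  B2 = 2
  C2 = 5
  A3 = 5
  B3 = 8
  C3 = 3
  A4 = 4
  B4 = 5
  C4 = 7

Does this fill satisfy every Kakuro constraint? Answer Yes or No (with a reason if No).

Yes

Across: 9+2=11; 8+2+5=15; 5+8+3=16; 4+5+7=16. Down: 8+5+4=17; 9+2+8+5=24; 2+5+3+7=17. No digit repeats within any run.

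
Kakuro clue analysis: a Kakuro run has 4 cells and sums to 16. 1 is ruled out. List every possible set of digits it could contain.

4 distinct digits from 1–9 sum between 10 and 30.
Dropping sets that contain 1.

{2,3,4,7}; {2,3,5,6}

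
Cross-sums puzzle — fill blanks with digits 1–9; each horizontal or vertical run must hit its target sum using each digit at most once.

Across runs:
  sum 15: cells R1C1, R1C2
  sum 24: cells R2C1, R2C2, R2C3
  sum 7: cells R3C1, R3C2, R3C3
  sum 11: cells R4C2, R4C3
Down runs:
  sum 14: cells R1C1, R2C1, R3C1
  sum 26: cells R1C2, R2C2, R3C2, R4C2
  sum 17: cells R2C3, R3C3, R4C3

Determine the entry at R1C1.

6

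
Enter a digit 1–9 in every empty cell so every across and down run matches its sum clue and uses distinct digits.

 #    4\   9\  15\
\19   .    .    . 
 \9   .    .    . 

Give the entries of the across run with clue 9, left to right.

1 2 6

4 in 2 cells must be {1,3}.
The 19 across and the 4 down share only 3, so R1C1 = 3.
Given what's placed, R1C2 must be 7 to fit the 19 across and 9 down.
R1C3 = 19 − 10 = 9 completes the 19 across.
R2C1 = 4 − 3 = 1 completes the 4 down.
R2C2 = 9 − 7 = 2 completes the 9 down.
R2C3 = 9 − 3 = 6 completes the 9 across.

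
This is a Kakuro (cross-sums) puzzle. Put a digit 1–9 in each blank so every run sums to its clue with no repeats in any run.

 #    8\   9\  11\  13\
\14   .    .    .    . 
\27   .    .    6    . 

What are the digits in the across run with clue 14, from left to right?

R1C3 = 11 − 6 = 5 completes the 11 down.
Nothing is forced directly, so branch on R1C4, whose candidates are 4 or 6. If R1C4 = 6: that forces R2C4 = 7, R2C1 = 5, after which R2C2 would have to be in {9} for the 27 across but in {1,2,3,4,5,6,7,8} for the 9 down — contradiction. So R1C4 = 4.
R2C4 = 13 − 4 = 9 completes the 13 down.
Nothing is forced directly, so branch on R2C1, whose candidates are 5 or 7. If R2C1 = 7: then R1C1 would have to be in {2,3} for the 14 across but in {1} for the 8 down — contradiction. So R2C1 = 5.
R1C1 = 8 − 5 = 3 completes the 8 down.
R1C2 = 14 − 12 = 2 completes the 14 across.
R2C2 = 27 − 20 = 7 completes the 27 across.

3, 2, 5, 4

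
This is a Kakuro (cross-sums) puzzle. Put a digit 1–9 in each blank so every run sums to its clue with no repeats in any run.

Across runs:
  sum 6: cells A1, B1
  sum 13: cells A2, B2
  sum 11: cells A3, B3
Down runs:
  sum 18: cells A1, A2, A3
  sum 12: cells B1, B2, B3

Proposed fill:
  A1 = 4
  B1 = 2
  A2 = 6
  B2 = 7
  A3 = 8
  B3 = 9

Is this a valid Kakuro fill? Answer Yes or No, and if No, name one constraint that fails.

No — the across run A3–B3 sums to 17, not 11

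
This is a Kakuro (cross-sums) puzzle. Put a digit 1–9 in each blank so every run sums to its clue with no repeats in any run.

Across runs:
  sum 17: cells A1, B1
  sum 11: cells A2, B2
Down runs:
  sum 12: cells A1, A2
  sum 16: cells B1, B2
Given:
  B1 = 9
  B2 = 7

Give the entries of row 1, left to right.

17 in 2 cells must be {8,9}; 16 in 2 cells must be {7,9}.
A1 = 17 − 9 = 8 completes the 17 across.
A2 = 11 − 7 = 4 completes the 11 across.

8 9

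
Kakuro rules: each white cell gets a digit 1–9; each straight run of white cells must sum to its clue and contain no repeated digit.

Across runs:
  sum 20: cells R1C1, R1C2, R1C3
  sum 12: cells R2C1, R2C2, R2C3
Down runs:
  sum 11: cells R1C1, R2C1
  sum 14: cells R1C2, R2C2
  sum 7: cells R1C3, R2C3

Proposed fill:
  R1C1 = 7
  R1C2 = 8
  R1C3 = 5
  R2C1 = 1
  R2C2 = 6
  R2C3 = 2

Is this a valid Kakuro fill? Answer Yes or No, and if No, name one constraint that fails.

No — the across run R2C1–R2C3 sums to 9, not 12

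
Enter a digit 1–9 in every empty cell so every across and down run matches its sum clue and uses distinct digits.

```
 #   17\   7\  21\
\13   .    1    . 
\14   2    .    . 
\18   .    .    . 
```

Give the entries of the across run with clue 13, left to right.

7 in 3 cells must be {1,2,4}.
R2C2 = 4: the only remaining digit allowed by both the 14 across and the 7 down.
R2C3 = 14 − 6 = 8 completes the 14 across.
R3C2 = 7 − 5 = 2 completes the 7 down.
No cell is forced outright now. R3C1 can only be 7 or 9 (the digits allowed by both its 18 across and its 17 down). If R3C1 = 9: then R1C1 would have to be in {3,4,5,7,8,9} for the 13 across but in {6} for the 17 down — contradiction. So R3C1 = 7.
R1C1 = 17 − 9 = 8 completes the 17 down.
R1C3 = 13 − 9 = 4 completes the 13 across.
R3C3 = 18 − 9 = 9 completes the 18 across.

8 1 4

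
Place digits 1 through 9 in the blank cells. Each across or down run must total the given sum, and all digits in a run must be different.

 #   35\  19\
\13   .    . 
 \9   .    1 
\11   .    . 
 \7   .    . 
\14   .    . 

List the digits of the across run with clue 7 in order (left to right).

35 in 5 cells must be {5,6,7,8,9}.
R2C1 = 9 − 1 = 8 completes the 9 across.
No cell is forced outright now. R4C1 can only be 5 or 6 (the digits allowed by both its 7 across and its 35 down). If R4C1 = 6: then R4C2 would have to be in {1} for the 7 across but in {2,3,4,5,6,7,8,9} for the 19 down — contradiction. So R4C1 = 5.
R4C2 = 7 − 5 = 2 completes the 7 across.
Nothing is forced directly, so branch on R5C1, whose candidates are 6 or 9. If R5C1 = 6: that forces R5C2 = 8, R1C2 = 5, R3C2 = 3, after which R1C1 would have to be in {8} for the 13 across but in {7,9} for the 35 down — contradiction. So R5C1 = 9.
R5C2 = 14 − 9 = 5 completes the 14 across.

5 2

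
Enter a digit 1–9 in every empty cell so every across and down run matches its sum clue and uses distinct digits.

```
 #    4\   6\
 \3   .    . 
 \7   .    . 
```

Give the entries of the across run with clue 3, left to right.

3 in 2 cells must be {1,2}; 4 in 2 cells must be {1,3}.
The 3 across and the 4 down share only 1, so R1C1 = 1.
R1C2 = 3 − 1 = 2 completes the 3 across.
R2C1 = 4 − 1 = 3 completes the 4 down.
R2C2 = 7 − 3 = 4 completes the 7 across.

1, 2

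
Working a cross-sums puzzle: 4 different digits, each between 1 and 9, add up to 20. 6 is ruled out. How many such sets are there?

6

4 distinct digits from 1–9 sum between 10 and 30.
Dropping sets that contain 6.
Enumerating: {1,2,8,9}, {1,3,7,9}, {1,4,7,8}, {2,3,7,8}, {2,4,5,9}, {3,4,5,8}.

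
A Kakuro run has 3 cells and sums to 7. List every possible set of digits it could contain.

{1,2,4}

3 distinct digits from 1–9 sum between 6 and 24.
Only one set works: {1,2,4}.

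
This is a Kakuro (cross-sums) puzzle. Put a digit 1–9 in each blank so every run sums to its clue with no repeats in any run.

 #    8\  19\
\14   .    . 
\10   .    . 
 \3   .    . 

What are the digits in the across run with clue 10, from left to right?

3 in 2 cells must be {1,2}.
The 14 across and the 8 down share only 5, so R1C1 = 5.
R1C2 = 14 − 5 = 9 completes the 14 across.
Given what's placed, R3C2 must be 2 to fit the 3 across and 19 down.
R2C2 = 19 − 11 = 8 completes the 19 down.
R3C1 = 3 − 2 = 1 completes the 3 across.
R2C1 = 10 − 8 = 2 completes the 10 across.

2 8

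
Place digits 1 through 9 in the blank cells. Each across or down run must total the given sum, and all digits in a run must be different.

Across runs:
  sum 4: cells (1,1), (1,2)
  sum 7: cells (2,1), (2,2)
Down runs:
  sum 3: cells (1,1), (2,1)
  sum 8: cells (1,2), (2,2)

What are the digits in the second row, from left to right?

2 5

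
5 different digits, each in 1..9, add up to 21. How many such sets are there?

8

5 distinct digits from 1–9 sum between 15 and 35.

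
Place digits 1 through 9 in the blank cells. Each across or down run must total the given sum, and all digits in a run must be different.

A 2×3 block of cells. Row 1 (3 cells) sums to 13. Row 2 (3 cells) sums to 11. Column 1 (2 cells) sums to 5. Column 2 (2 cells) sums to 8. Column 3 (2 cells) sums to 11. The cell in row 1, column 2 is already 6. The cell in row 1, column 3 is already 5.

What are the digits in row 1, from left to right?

(1,1) = 13 − 11 = 2 completes the 13 across.
(2,1) = 5 − 2 = 3 completes the 5 down.
(2,2) = 8 − 6 = 2 completes the 8 down.
(2,3) = 11 − 5 = 6 completes the 11 across.

2, 6, 5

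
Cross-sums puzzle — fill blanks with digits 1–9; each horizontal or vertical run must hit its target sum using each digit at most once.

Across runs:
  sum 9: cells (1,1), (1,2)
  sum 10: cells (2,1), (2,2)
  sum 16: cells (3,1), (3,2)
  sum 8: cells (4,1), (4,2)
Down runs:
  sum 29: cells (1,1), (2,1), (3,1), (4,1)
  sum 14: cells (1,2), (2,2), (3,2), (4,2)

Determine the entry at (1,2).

4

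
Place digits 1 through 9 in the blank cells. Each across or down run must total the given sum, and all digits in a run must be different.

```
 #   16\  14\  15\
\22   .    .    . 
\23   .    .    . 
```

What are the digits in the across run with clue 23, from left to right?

23 in 3 cells must be {6,8,9}; 16 in 2 cells must be {7,9}.
The 23 across and the 16 down share only 9, so R2C1 = 9.
R1C1 = 16 − 9 = 7 completes the 16 down.
Nothing is forced directly, so branch on R2C2, whose candidates are 6 or 8. If R2C2 = 6: then R1C2 would have to be in {6,9} for the 22 across but in {8} for the 14 down — contradiction. So R2C2 = 8.
R1C2 = 14 − 8 = 6 completes the 14 down.
R1C3 = 22 − 13 = 9 completes the 22 across.
R2C3 = 23 − 17 = 6 completes the 23 across.

9, 8, 6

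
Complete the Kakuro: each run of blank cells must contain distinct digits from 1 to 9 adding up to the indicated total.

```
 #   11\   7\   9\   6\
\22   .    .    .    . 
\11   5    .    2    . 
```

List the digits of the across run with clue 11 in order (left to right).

5 3 2 1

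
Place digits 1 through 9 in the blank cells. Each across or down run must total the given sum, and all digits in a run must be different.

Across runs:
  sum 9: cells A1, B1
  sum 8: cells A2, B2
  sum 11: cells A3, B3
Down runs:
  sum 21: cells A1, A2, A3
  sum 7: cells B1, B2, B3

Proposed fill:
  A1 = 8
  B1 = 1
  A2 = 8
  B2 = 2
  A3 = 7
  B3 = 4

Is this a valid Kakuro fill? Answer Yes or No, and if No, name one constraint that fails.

No — the across run A2–B2 sums to 10, not 8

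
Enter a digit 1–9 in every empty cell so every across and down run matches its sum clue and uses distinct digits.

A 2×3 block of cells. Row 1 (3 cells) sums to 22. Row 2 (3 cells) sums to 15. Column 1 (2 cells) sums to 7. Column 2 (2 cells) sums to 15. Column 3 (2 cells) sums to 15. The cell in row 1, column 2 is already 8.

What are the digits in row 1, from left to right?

5 8 9

(1,1) = 5: the only remaining digit allowed by both the 22 across and the 7 down.
(1,3) = 22 − 13 = 9 completes the 22 across.
(2,1) = 7 − 5 = 2 completes the 7 down.
(2,2) = 15 − 8 = 7 completes the 15 down.
(2,3) = 15 − 9 = 6 completes the 15 across.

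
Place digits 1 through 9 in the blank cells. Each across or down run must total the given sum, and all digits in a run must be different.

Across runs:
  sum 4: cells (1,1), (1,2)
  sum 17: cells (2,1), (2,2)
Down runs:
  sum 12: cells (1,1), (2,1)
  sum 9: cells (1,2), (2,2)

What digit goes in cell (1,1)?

3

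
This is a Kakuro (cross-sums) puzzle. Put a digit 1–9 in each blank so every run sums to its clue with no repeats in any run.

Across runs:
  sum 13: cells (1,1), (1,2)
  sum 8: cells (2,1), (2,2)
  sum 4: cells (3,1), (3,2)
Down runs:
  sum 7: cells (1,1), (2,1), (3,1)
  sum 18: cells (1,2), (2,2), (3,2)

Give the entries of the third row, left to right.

1, 3

4 in 2 cells must be {1,3}; 7 in 3 cells must be {1,2,4}.
The 13 across and the 7 down share only 4, so (1,1) = 4.
(1,2) = 13 − 4 = 9 completes the 13 across.
Given what's placed, (3,1) must be 1 to fit the 4 across and 7 down.
(3,2) = 4 − 1 = 3 completes the 4 across.
(2,1) = 7 − 5 = 2 completes the 7 down.
(2,2) = 8 − 2 = 6 completes the 8 across.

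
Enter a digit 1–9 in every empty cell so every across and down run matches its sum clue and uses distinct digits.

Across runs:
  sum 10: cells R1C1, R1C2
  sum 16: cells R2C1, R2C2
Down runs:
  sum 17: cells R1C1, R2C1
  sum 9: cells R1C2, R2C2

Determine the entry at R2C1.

9

16 in 2 cells must be {7,9}; 17 in 2 cells must be {8,9}.
The 16 across and the 17 down share only 9, so R2C1 = 9.
R2C2 = 16 − 9 = 7 completes the 16 across.
R1C1 = 17 − 9 = 8 completes the 17 down.
R1C2 = 10 − 8 = 2 completes the 10 across.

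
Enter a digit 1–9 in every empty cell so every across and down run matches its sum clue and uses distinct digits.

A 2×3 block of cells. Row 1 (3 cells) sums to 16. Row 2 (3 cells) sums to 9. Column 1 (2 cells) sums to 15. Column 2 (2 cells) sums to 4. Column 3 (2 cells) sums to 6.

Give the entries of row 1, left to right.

9, 3, 4

4 in 2 cells must be {1,3}.
The 9 across and the 15 down share only 6, so (2,1) = 6.
Given what's placed, (2,2) must be 1 to fit the 9 across and 4 down.
(2,3) = 9 − 7 = 2 completes the 9 across.
(1,1) = 15 − 6 = 9 completes the 15 down.
(1,2) = 4 − 1 = 3 completes the 4 down.
(1,3) = 16 − 12 = 4 completes the 16 across.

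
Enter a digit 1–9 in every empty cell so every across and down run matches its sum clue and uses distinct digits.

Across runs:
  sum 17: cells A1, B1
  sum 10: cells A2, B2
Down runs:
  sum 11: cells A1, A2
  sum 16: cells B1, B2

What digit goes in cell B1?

9

17 in 2 cells must be {8,9}; 16 in 2 cells must be {7,9}.
The 17 across and the 16 down share only 9, so B1 = 9.
B2 = 16 − 9 = 7 completes the 16 down.
A1 = 17 − 9 = 8 completes the 17 across.
A2 = 10 − 7 = 3 completes the 10 across.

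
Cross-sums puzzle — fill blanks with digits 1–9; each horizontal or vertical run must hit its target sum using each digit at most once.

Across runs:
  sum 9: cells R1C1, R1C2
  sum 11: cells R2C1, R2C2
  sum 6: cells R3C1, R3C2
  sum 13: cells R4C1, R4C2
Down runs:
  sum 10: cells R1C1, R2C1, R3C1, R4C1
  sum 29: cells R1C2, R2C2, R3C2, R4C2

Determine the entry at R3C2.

10 in 4 cells must be {1,2,3,4}; 29 in 4 cells must be {5,7,8,9}.
Only 5 fits R3C2 under both its across sum 6 and down sum 29.

5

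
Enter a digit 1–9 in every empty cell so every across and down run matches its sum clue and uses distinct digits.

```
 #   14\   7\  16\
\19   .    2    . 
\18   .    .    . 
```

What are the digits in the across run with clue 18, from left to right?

16 in 2 cells must be {7,9}.
Given what's placed, R1C3 must be 9 to fit the 19 across and 16 down.
R2C2 = 7 − 2 = 5 completes the 7 down.
R2C3 = 16 − 9 = 7 completes the 16 down.
R1C1 = 19 − 11 = 8 completes the 19 across.
R2C1 = 18 − 12 = 6 completes the 18 across.

6 5 7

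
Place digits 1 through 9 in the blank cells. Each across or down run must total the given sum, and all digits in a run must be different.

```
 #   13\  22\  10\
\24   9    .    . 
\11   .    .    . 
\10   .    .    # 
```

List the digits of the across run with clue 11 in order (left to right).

3 6 2

24 in 3 cells must be {7,8,9}.
Nothing is forced directly, so branch on R1C2, whose candidates are 7 or 8. If R1C2 = 8: that forces R1C3 = 7, R2C2 = 5, after which R2C3 would have to be in {2,4} for the 11 across but in {3} for the 10 down — contradiction. So R1C2 = 7.
R1C3 = 24 − 16 = 8 completes the 24 across.
Given what's placed, R2C2 must be 6 to fit the 11 across and 22 down.
R2C3 = 10 − 8 = 2 completes the 10 down.
R3C2 = 22 − 13 = 9 completes the 22 down.
R2C1 = 11 − 8 = 3 completes the 11 across.
R3C1 = 10 − 9 = 1 completes the 10 across.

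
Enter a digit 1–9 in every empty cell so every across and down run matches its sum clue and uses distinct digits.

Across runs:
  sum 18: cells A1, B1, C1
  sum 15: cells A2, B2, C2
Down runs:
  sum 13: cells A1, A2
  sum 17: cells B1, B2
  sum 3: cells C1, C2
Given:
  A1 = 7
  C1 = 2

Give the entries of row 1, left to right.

17 in 2 cells must be {8,9}; 3 in 2 cells must be {1,2}.
B1 = 18 − 9 = 9 completes the 18 across.
A2 = 13 − 7 = 6 completes the 13 down.
B2 = 17 − 9 = 8 completes the 17 down.
C2 = 15 − 14 = 1 completes the 15 across.

7 9 2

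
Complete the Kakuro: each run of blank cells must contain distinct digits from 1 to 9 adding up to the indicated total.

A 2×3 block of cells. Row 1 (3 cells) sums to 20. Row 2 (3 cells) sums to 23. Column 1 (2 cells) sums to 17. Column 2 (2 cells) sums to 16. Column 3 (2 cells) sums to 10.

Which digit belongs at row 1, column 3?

23 in 3 cells must be {6,8,9}; 17 in 2 cells must be {8,9}; 16 in 2 cells must be {7,9}.
The 23 across and the 16 down share only 9, so (2,2) = 9.
(1,2) = 16 − 9 = 7 completes the 16 down.
Given what's placed, (2,1) must be 8 to fit the 23 across and 17 down.
(2,3) = 23 − 17 = 6 completes the 23 across.
(1,1) = 17 − 8 = 9 completes the 17 down.
(1,3) = 20 − 16 = 4 completes the 20 across.

4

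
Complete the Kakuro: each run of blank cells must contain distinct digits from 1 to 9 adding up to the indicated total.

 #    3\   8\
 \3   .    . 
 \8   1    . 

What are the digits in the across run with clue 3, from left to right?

2 1

3 in 2 cells must be {1,2}.
R1C1 = 3 − 1 = 2 completes the 3 down.
R1C2 = 3 − 2 = 1 completes the 3 across.
R2C2 = 8 − 1 = 7 completes the 8 across.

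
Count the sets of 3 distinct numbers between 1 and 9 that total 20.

4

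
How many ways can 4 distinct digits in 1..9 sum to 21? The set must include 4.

4 distinct digits from 1–9 sum between 10 and 30.
Keeping only sets containing 4.
Enumerating: {1,4,7,9}, {2,4,6,9}, {2,4,7,8}, {3,4,5,9}, {3,4,6,8}.

5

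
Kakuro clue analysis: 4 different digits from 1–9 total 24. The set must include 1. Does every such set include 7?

The only way to make 24 from 4 distinct digits under that restriction is {1,6,8,9}, which does not contain 7.

No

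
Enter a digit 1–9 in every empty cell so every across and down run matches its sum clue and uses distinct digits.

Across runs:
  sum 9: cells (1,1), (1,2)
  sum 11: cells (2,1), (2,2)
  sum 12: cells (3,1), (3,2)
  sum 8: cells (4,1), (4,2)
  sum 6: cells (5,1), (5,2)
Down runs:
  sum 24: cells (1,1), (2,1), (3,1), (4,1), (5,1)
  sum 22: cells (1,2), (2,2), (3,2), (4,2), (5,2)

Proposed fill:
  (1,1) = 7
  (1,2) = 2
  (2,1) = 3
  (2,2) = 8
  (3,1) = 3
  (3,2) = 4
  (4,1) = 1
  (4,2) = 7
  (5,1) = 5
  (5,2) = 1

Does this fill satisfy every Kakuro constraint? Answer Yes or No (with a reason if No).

No — the across run (3,1)–(3,2) sums to 7, not 12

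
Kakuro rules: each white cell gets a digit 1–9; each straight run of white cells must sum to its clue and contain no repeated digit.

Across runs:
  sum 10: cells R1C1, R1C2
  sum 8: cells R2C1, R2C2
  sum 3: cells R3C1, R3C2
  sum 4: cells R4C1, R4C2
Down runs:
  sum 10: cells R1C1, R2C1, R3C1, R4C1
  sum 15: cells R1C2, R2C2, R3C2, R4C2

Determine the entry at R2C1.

3

3 in 2 cells must be {1,2}; 4 in 2 cells must be {1,3}; 10 in 4 cells must be {1,2,3,4}.
Nothing is forced directly, so branch on R3C1, whose candidates are 1 or 2. If R3C1 = 1: that forces R3C2 = 2, R4C1 = 3, R4C2 = 1, R2C1 = 2, after which R2C2 would have to be in {6} for the 8 across but in {3,4,5,7,8,9} for the 15 down — contradiction. So R3C1 = 2.
R3C2 = 3 − 2 = 1 completes the 3 across.
Given what's placed, R4C2 must be 3 to fit the 4 across and 15 down.
R4C1 = 4 − 3 = 1 completes the 4 across.
R2C1 = 3: the only remaining digit allowed by both the 8 across and the 10 down.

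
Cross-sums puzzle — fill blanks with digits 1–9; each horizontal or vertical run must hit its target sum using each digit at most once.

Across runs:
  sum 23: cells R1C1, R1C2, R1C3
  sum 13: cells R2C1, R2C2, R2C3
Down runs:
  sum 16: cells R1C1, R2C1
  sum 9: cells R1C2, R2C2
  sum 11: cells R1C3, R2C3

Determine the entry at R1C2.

23 in 3 cells must be {6,8,9}; 16 in 2 cells must be {7,9}.
The 23 across and the 16 down share only 9, so R1C1 = 9.
R2C1 = 16 − 9 = 7 completes the 16 down.
Nothing is forced directly, so branch on R1C2, whose candidates are 6 or 8. If R1C2 = 6: that forces R1C3 = 8, after which R2C2 would have to be in {1,2,4,5} for the 13 across but in {3} for the 9 down — contradiction. So R1C2 = 8.
R1C3 = 23 − 17 = 6 completes the 23 across.
R2C2 = 9 − 8 = 1 completes the 9 down.
R2C3 = 13 − 8 = 5 completes the 13 across.

8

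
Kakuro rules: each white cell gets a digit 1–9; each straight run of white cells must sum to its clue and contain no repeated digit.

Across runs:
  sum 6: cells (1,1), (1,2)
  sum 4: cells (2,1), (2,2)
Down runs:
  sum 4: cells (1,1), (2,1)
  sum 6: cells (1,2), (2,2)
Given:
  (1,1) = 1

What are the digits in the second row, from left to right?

4 in 2 cells must be {1,3}.
(1,2) = 6 − 1 = 5 completes the 6 across.
(2,1) = 4 − 1 = 3 completes the 4 down.
(2,2) = 4 − 3 = 1 completes the 4 across.

3 1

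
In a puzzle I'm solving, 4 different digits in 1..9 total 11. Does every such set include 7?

No

The only way to make 11 from 4 distinct digits is {1,2,3,5}, which does not contain 7.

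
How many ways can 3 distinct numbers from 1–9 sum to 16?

8

3 distinct digits from 1–9 sum between 6 and 24.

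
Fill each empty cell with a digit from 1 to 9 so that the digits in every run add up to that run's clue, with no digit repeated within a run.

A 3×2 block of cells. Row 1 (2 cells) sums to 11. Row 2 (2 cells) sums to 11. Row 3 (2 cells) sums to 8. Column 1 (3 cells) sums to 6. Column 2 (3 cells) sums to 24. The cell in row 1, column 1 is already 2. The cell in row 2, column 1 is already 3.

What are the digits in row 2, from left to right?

3, 8

6 in 3 cells must be {1,2,3}; 24 in 3 cells must be {7,8,9}.
(1,2) = 11 − 2 = 9 completes the 11 across.
(2,2) = 11 − 3 = 8 completes the 11 across.
(3,1) = 6 − 5 = 1 completes the 6 down.
(3,2) = 8 − 1 = 7 completes the 8 across.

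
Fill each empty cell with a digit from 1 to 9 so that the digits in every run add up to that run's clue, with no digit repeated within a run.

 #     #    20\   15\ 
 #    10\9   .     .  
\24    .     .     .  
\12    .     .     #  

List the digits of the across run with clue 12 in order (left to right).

3 9

24 in 3 cells must be {7,8,9}.
Nothing is forced directly, so branch on R1C3, whose candidates are 6 or 7 or 8. If R1C3 = 7: then R1C2 would have to be in {2} for the 9 across but in {3,4,5,6,7,8,9} for the 20 down — contradiction. If R1C3 = 8: then R1C2 would have to be in {1} for the 9 across but in {3,4,5,6,7,8,9} for the 20 down — contradiction. So R1C3 = 6.
R1C2 = 9 − 6 = 3 completes the 9 across.
R2C3 = 15 − 6 = 9 completes the 15 down.
R2C2 = 8: the only remaining digit allowed by both the 24 across and the 20 down.
R3C2 = 20 − 11 = 9 completes the 20 down.
R2C1 = 24 − 17 = 7 completes the 24 across.
R3C1 = 12 − 9 = 3 completes the 12 across.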